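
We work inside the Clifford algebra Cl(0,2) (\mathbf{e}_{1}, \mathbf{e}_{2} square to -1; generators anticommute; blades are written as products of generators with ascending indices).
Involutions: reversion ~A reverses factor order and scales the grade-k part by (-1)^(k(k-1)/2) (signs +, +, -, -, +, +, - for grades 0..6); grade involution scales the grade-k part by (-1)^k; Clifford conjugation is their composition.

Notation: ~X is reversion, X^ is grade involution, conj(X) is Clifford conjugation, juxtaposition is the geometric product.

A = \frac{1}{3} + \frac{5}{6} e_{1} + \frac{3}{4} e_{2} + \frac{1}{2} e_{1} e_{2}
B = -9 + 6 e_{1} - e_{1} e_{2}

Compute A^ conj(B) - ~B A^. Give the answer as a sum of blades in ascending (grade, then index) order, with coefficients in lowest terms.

first term: -\frac{17}{2} + \frac{19}{4} e_{1} + \frac{55}{12} e_{2} - \frac{26}{3} e_{1} e_{2}
second term: \frac{3}{2} + \frac{41}{4} e_{1} + \frac{35}{12} e_{2} - \frac{26}{3} e_{1} e_{2}
Answer: -10 - \frac{11}{2} e_{1} + \frac{5}{3} e_{2}


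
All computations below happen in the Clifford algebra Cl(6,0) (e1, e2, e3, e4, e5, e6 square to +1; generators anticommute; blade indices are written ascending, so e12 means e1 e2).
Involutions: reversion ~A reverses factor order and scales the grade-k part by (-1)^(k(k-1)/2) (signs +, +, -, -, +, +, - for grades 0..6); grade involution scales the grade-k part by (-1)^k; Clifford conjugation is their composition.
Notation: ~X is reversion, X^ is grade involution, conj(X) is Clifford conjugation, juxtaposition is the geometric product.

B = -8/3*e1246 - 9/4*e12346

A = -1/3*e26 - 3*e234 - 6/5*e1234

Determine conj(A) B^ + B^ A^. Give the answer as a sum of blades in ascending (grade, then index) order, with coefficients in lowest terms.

first term: -27/10*e6 - 8/9*e14 - 27/4*e16 - 16/5*e36 - 3/4*e134 - 8*e136
second term: -27/10*e6 + 8/9*e14 + 27/4*e16 + 16/5*e36 + 3/4*e134 + 8*e136
Answer: -27/5*e6


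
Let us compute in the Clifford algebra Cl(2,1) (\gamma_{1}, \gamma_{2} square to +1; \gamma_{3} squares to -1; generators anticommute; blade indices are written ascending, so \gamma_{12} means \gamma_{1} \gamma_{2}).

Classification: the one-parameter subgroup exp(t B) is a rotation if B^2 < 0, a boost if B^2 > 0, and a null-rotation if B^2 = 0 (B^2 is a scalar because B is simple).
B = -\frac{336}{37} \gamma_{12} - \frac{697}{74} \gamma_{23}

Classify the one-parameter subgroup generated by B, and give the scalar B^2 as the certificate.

B^2 term by term: the squares give (-\frac{336}{37})^2*(\gamma_{12})^2 + (-\frac{697}{74})^2*(\gamma_{23})^2 = \frac{112896}{1369}*(-1) + \frac{485809}{5476}*(+1) = \frac{25}{4} (each basis 2-blade squares to minus the product of its generators' squares); cross terms between blades sharing an index anticommute and cancel. So B^2 = \frac{25}{4}.
Answer: boost, certificate B^2 = \frac{25}{4}. Check the certificate: B^2 = \frac{25}{4}, and that sign is decisive whatever form B takes.


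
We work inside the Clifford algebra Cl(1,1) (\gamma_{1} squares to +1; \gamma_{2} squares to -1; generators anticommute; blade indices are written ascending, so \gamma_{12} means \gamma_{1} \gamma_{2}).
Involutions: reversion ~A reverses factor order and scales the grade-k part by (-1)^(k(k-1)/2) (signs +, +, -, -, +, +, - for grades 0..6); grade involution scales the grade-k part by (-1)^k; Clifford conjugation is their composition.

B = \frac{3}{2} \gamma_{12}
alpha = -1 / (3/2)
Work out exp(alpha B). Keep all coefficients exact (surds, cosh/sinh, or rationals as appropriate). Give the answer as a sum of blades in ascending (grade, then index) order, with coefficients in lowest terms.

B^2 = (\frac{3}{2})^2*(\gamma_{12})^2 = \frac{9}{4}*(+1) = \frac{9}{4} (a basis 2-blade squares to minus the product of its generators' squares).
B^2 = \frac{9}{4} — hyperbolic case — the even/odd split gives cosh and sinh: l = \frac{3}{2}, alpha*l = -1, so exp(alpha B) = cosh(-1) + (sinh(-1)/(\frac{3}{2}))*B = \cosh{\left(1 \right)} + (- \frac{2 \sinh{\left(1 \right)}}{3})*B.
Answer: \cosh{\left(1 \right)} - \sinh{\left(1 \right)} \gamma_{12}


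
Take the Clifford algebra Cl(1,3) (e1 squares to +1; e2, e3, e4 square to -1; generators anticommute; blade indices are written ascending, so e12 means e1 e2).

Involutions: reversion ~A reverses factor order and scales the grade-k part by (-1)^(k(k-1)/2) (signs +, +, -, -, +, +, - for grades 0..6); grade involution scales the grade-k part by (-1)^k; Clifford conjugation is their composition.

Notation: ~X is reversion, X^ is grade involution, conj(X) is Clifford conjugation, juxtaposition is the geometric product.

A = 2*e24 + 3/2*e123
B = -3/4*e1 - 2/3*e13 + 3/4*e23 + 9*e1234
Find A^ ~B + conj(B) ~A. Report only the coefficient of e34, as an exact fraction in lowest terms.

first term: -9/8*e1 + e2 + 27/2*e4 + 18*e13 + 9/8*e23 + 3/2*e34 - 3/2*e124 - 4/3*e1234
second term: -9/8*e1 + e2 - 27/2*e4 - 18*e13 - 9/8*e23 + 3/2*e34 - 3/2*e124 + 4/3*e1234
Answer: 3


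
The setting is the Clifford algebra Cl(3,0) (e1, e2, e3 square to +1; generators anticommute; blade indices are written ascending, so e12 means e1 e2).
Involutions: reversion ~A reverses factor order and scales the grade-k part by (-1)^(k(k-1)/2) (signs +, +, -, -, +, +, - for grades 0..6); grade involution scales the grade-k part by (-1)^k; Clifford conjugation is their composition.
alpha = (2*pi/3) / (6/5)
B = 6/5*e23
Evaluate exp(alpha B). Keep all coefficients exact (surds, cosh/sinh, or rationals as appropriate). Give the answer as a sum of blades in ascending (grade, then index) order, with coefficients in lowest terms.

B^2 = (6/5)^2*(e23)^2 = 36/25*(-1) = -36/25 (a basis 2-blade squares to minus the product of its generators' squares).
B^2 = -36/25 — B^2 < 0, so the exponential closes trigonometrically: l = 6/5, alpha*l = 2*pi/3, so exp(alpha B) = cos(2*pi/3) + (sin(2*pi/3)/(6/5))*B = -1/2 + (5*sqrt(3)/12)*B.
Answer: -1/2 + sqrt(3)/2*e23


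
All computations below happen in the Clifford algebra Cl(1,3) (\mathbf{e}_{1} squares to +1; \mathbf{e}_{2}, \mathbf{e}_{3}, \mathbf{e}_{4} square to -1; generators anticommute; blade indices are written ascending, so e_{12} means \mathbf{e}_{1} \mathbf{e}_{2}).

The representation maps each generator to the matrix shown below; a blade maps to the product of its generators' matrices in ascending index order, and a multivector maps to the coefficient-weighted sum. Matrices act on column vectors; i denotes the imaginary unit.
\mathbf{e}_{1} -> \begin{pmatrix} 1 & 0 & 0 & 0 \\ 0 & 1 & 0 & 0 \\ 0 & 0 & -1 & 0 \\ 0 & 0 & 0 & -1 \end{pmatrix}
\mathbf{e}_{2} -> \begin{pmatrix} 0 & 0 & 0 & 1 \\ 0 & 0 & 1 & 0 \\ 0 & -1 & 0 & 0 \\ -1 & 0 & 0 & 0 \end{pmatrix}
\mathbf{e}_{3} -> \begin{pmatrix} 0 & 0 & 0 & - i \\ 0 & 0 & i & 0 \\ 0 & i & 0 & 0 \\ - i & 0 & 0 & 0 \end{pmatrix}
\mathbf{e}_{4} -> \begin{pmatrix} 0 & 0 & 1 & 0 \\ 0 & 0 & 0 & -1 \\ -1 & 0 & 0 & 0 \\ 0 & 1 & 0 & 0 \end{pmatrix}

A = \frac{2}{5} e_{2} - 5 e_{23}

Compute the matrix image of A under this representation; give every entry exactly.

Bivector images (products of the table entries): rho(e_{23}) = rho(\mathbf{e}_{2})rho(\mathbf{e}_{3}) = \begin{pmatrix} - i & 0 & 0 & 0 \\ 0 & i & 0 & 0 \\ 0 & 0 & - i & 0 \\ 0 & 0 & 0 & i \end{pmatrix}.
M = (\frac{2}{5})*rho(e_{2}) + (-5)*rho(e_{23}), summed entrywise:
Answer: \begin{pmatrix} 5 i & 0 & 0 & \frac{2}{5} \\ 0 & - 5 i & \frac{2}{5} & 0 \\ 0 & - \frac{2}{5} & 5 i & 0 \\ - \frac{2}{5} & 0 & 0 & - 5 i \end{pmatrix}


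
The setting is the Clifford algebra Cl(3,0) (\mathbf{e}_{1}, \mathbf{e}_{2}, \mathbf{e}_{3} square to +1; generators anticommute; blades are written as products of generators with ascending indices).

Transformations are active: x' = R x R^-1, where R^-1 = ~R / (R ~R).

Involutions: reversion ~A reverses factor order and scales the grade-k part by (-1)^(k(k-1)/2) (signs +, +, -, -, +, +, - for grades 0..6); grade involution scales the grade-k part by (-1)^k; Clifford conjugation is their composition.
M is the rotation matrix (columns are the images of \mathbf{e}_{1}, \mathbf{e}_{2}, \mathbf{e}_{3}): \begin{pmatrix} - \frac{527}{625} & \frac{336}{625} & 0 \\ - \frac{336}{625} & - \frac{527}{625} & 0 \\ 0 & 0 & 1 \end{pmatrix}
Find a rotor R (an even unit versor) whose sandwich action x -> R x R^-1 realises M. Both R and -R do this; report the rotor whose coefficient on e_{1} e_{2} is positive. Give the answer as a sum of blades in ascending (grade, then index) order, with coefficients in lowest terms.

Method: write R = a + b12*e_{1} e_{2} + b13*e_{1} e_{3} + b23*e_{2} e_{3} with a^2 + b12^2 + b13^2 + b23^2 = 1 (so R^-1 = ~R). Expanding the columns R e_j ~R gives tr M = 4a^2 - 1 and, from the antisymmetric part, M21 - M12 = -4a*b12, M13 - M31 = 4a*b13, M32 - M23 = -4a*b23.
Here tr M = -\frac{429}{625}, so a^2 = (1 + tr M)/4 = \frac{49}{625} and a = ±\frac{7}{25}. Taking a = \frac{7}{25}: M21 - M12 = -\frac{672}{625}, M13 - M31 = 0, M32 - M23 = 0, giving b12 = \frac{24}{25}, b13 = 0, b23 = 0, i.e. R = \frac{7}{25} + \frac{24}{25} e_{1} e_{2}.
Its e_{1} e_{2} coefficient is already positive.
Answer: \frac{7}{25} + \frac{24}{25} e_{1} e_{2}. Recall the cover is two-to-one: with M of trace -\frac{429}{625}, both preimages act alike, and the stated e_{1} e_{2} sign chooses the sheet.


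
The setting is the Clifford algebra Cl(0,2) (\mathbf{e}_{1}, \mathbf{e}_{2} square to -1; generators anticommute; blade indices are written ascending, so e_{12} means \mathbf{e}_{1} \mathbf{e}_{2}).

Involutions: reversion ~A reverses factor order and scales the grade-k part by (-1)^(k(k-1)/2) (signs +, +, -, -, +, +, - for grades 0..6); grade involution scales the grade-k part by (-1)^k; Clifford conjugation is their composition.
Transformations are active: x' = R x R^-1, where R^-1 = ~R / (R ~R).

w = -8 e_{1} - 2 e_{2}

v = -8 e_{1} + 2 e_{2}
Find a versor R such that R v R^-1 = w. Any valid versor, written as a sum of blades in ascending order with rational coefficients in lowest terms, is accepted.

Equal squares first: v^2 = w^2 = -68. Then v + w = -16 e_{1} is a versor taking v to w, provided it is invertible.
Answer: -16 e_{1}


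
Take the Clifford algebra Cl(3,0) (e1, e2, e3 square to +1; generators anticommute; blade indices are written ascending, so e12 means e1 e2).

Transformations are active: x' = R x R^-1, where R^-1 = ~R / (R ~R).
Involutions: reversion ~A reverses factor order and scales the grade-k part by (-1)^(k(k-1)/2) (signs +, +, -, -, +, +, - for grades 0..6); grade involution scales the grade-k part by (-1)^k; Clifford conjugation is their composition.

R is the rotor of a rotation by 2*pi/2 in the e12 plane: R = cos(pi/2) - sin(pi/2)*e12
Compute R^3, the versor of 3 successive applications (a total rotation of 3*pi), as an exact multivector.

Because a rotor carries half the rotation angle, composing 3 copies of this e12-plane rotor multiplies the phase: 3*(pi/2) = 3*pi/2, hence R^3 = cos(3*pi/2) - sin(3*pi/2)*e12.
cos(3*pi/2) = 0 and sin(3*pi/2) = -1, so R^3 = e12. The net rotation is 1*pi (after discarding 1 full turn, each of which contributes a factor -1 to the rotor); the rotor keeps the half-angle phase exactly.
Answer: e12


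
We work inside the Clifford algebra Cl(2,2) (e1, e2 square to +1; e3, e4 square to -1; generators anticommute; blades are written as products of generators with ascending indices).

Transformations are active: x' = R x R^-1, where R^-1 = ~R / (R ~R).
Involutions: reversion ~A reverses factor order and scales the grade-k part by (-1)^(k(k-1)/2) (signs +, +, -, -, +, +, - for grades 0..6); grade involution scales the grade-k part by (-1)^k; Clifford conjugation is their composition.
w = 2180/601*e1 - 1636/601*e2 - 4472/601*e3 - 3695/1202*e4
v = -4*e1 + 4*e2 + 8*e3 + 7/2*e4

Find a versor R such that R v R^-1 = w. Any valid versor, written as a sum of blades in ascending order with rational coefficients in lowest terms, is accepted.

The midline construction: v and w both square to -177/4, so reflecting in their sum -224/601*e1 + 768/601*e2 + 336/601*e3 + 256/601*e4 exchanges them.
Answer: -224/601*e1 + 768/601*e2 + 336/601*e3 + 256/601*e4


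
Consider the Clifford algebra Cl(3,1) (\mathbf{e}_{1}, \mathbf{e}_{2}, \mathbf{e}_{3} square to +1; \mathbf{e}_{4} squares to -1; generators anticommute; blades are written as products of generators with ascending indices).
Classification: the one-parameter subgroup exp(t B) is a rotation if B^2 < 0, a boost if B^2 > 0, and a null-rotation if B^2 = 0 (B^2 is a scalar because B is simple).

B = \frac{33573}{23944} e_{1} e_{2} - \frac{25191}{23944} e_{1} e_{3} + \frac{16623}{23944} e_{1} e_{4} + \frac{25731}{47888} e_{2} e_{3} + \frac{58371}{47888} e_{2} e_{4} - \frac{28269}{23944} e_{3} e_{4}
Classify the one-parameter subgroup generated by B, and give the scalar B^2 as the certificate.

B^2 term by term: the squares give (\frac{33573}{23944})^2*(e_{1} e_{2})^2 + (-\frac{25191}{23944})^2*(e_{1} e_{3})^2 + (\frac{16623}{23944})^2*(e_{1} e_{4})^2 + (\frac{25731}{47888})^2*(e_{2} e_{3})^2 + (\frac{58371}{47888})^2*(e_{2} e_{4})^2 + (-\frac{28269}{23944})^2*(e_{3} e_{4})^2 = \frac{1127146329}{573315136}*(-1) + \frac{634586481}{573315136}*(-1) + \frac{276324129}{573315136}*(+1) + \frac{662084361}{2293260544}*(-1) + \frac{3407173641}{2293260544}*(+1) + \frac{799136361}{573315136}*(+1) = 0 (each basis 2-blade squares to minus the product of its generators' squares); cross terms between blades sharing an index anticommute and cancel; the commuting (index-disjoint) pairs give grade-4 terms 2*c*c'*(blade product), which cancel blade by blade — e_{1} e_{2} e_{3} e_{4}: -\frac{949075137}{286657568} + \frac{1470423861}{573315136} + \frac{427726413}{573315136} = 0 — confirming B is simple. So B^2 = 0.
Answer: null-rotation, certificate B^2 = 0. One invariant decides it: the square 0 survives every conjugation, and its sign is exactly the classification.


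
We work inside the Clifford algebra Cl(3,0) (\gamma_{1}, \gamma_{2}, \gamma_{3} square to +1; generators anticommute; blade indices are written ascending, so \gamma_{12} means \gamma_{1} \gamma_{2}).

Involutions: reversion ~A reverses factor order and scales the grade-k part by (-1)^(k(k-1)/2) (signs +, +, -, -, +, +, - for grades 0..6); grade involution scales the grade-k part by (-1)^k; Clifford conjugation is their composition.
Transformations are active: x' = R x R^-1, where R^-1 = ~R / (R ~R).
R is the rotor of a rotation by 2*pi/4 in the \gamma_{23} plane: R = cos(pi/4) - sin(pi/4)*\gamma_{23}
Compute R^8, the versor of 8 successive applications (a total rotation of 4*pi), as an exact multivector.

Rotor phase runs at HALF the rotation angle; powers of one rotor simply add phase, so after 8 steps in \gamma_{23} the phase is 8*pi/4 = 2 \pi and R^8 = cos(2 \pi) - sin(2 \pi)*\gamma_{23}.
cos(2 \pi) = 1 and sin(2 \pi) = 0, so R^8 = 1. The total rotation 4*pi is 2 full turns, so every vector returns to itself, yet the rotor is +1, back on the identity sheet (an even number of 2*pi turns).
Answer: 1


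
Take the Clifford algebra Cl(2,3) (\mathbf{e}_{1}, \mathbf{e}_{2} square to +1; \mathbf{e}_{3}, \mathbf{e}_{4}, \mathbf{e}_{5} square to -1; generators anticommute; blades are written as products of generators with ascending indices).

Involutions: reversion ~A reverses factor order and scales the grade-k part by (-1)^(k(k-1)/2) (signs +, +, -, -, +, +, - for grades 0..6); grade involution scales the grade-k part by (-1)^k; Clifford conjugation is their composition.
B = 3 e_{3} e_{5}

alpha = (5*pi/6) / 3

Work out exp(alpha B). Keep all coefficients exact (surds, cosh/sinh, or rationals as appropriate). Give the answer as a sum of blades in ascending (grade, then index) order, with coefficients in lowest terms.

B^2 = (3)^2*(e_{3} e_{5})^2 = 9*(-1) = -9 (a basis 2-blade squares to minus the product of its generators' squares).
B^2 = -9 — since the square is negative, the closed form is circular: l = 3, alpha*l = \frac{5 \pi}{6}, so exp(alpha B) = cos(\frac{5 \pi}{6}) + (sin(\frac{5 \pi}{6})/3)*B = - \frac{\sqrt{3}}{2} + (\frac{1}{6})*B.
Answer: - \frac{\sqrt{3}}{2} + \frac{1}{2} e_{3} e_{5}


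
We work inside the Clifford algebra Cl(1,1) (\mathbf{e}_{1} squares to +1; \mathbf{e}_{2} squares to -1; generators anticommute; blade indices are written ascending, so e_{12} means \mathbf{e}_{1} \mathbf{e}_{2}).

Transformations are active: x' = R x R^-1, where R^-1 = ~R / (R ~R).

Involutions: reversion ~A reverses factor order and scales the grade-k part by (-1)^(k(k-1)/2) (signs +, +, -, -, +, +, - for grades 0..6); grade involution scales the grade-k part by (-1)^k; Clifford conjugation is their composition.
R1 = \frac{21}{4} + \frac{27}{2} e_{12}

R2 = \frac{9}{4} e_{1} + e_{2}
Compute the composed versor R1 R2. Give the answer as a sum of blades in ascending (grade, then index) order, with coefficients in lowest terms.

Distribute over the terms of R1 (each basis-blade product reordered to ascending indices, repeated generators contracted through their squares):
(\frac{21}{4}) R2 = \frac{189}{16} e_{1} + \frac{21}{4} e_{2}
(\frac{27}{2} e_{12}) R2 = -\frac{27}{2} e_{1} - \frac{243}{8} e_{2}
Summing the partial products and collecting blades:
Answer: -\frac{27}{16} e_{1} - \frac{201}{8} e_{2}


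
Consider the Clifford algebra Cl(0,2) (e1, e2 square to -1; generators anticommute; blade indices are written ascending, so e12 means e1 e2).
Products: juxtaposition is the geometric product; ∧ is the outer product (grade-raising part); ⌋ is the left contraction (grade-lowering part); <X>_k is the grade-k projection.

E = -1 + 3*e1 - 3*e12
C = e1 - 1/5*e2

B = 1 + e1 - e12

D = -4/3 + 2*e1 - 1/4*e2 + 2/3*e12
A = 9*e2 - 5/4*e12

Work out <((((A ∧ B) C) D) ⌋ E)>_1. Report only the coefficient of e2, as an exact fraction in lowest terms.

step 1: 9*e2 - 41/4*e12
step 2: 9/5 - 41/20*e1 - 41/4*e2 - 9*e12
step 3: 411/80 - 11/4*e1 - 41/12*e2 + 2737/80*e12
step 4: 423/4 + 2053/80*e1 - 33/4*e2 - 1233/80*e12
step 5: 2053/80*e1 - 33/4*e2
Answer: -33/4


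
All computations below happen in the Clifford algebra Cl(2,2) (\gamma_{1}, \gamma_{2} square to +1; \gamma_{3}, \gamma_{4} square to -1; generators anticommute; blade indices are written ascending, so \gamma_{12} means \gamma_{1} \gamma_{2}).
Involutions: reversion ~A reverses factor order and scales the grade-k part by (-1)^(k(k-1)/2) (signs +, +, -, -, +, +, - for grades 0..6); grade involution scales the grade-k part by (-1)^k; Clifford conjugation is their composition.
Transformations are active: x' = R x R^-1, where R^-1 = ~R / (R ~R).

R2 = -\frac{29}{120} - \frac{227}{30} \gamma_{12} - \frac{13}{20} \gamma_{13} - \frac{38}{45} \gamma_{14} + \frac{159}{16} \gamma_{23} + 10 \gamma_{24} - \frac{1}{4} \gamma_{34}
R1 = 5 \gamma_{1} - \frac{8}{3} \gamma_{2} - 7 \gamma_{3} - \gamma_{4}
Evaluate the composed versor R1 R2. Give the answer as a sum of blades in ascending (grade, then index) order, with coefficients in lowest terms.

Distribute over the terms of R1 (each basis-blade product reordered to ascending indices, repeated generators contracted through their squares):
(5 \gamma_{1}) R2 = -\frac{29}{24} \gamma_{1} - \frac{227}{6} \gamma_{2} - \frac{13}{4} \gamma_{3} - \frac{38}{9} \gamma_{4} + \frac{795}{16} \gamma_{123} + 50 \gamma_{124} - \frac{5}{4} \gamma_{134}
(-\frac{8}{3} \gamma_{2}) R2 = -\frac{908}{45} \gamma_{1} + \frac{29}{45} \gamma_{2} - \frac{53}{2} \gamma_{3} - \frac{80}{3} \gamma_{4} - \frac{26}{15} \gamma_{123} - \frac{304}{135} \gamma_{124} + \frac{2}{3} \gamma_{234}
(-7 \gamma_{3}) R2 = \frac{91}{20} \gamma_{1} - \frac{1113}{16} \gamma_{2} + \frac{203}{120} \gamma_{3} - \frac{7}{4} \gamma_{4} + \frac{1589}{30} \gamma_{123} - \frac{266}{45} \gamma_{134} + 70 \gamma_{234}
(-\gamma_{4}) R2 = \frac{38}{45} \gamma_{1} - 10 \gamma_{2} + \frac{1}{4} \gamma_{3} + \frac{29}{120} \gamma_{4} + \frac{227}{30} \gamma_{124} + \frac{13}{20} \gamma_{134} - \frac{159}{16} \gamma_{234}
Summing the partial products and collecting blades:
Answer: -\frac{1919}{120} \gamma_{1} - \frac{84061}{720} \gamma_{2} - \frac{3337}{120} \gamma_{3} - \frac{11663}{360} \gamma_{4} + \frac{24221}{240} \gamma_{123} + \frac{2987}{54} \gamma_{124} - \frac{293}{45} \gamma_{134} + \frac{2915}{48} \gamma_{234}


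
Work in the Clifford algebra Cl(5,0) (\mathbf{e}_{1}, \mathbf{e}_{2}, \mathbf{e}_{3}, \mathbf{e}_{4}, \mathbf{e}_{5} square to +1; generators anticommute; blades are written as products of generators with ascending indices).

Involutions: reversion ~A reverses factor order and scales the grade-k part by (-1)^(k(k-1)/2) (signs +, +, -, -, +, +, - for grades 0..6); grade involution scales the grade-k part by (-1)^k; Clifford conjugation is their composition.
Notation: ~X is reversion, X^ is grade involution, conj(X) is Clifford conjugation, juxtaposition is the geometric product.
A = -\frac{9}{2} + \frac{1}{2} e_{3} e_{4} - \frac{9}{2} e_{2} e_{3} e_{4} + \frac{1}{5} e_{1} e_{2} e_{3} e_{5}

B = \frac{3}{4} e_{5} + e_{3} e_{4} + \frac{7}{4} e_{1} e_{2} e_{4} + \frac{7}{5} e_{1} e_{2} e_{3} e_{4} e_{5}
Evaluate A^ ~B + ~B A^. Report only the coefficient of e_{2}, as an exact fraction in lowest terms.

first term: \frac{1}{2} + \frac{9}{2} e_{2} - \frac{7}{25} e_{4} - \frac{27}{8} e_{5} + \frac{63}{8} e_{1} e_{3} + \frac{63}{10} e_{1} e_{5} + \frac{9}{2} e_{3} e_{4} - \frac{29}{40} e_{1} e_{2} e_{3} + \frac{63}{8} e_{1} e_{2} e_{4} - \frac{7}{10} e_{1} e_{2} e_{5} + \frac{1}{40} e_{3} e_{4} e_{5} - \frac{1}{5} e_{1} e_{2} e_{4} e_{5} + \frac{27}{8} e_{2} e_{3} e_{4} e_{5} - \frac{63}{10} e_{1} e_{2} e_{3} e_{4} e_{5}
second term: \frac{1}{2} + \frac{9}{2} e_{2} - \frac{7}{25} e_{4} - \frac{27}{8} e_{5} - \frac{63}{8} e_{1} e_{3} + \frac{63}{10} e_{1} e_{5} + \frac{9}{2} e_{3} e_{4} + \frac{29}{40} e_{1} e_{2} e_{3} + \frac{63}{8} e_{1} e_{2} e_{4} - \frac{7}{10} e_{1} e_{2} e_{5} + \frac{1}{40} e_{3} e_{4} e_{5} + \frac{1}{5} e_{1} e_{2} e_{4} e_{5} - \frac{27}{8} e_{2} e_{3} e_{4} e_{5} - \frac{63}{10} e_{1} e_{2} e_{3} e_{4} e_{5}
Answer: 9


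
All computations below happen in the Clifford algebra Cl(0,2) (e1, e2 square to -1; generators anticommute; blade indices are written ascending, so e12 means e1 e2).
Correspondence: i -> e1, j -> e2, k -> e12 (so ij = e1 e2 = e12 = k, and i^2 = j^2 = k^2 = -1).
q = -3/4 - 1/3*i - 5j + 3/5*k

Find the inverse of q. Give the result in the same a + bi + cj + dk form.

In blades: q = -3/4 - 1/3*e1 - 5*e2 + 3/5*e12.
With qbar = -3/4 + 1/3*e1 + 5*e2 - 3/5*e12 (scalar fixed, mapped units negated), q qbar = 93721/3600 (the sum of squared coefficients), so q^-1 = qbar / (93721/3600) = -2700/93721 + 1200/93721*e1 + 18000/93721*e2 - 2160/93721*e12; translating back:
Answer: -2700/93721 + 1200/93721*i + 18000/93721*j - 2160/93721*k


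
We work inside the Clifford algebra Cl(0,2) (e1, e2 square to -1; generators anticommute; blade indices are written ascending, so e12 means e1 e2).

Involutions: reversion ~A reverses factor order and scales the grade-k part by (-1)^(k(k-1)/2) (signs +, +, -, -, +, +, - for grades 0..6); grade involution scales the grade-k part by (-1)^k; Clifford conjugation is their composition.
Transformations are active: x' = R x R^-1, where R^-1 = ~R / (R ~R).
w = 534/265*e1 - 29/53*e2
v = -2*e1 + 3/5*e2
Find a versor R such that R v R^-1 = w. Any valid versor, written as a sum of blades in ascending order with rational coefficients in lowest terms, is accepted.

A norm check does it: q(v) = q(w) = -109/25, hence R = v + w = 4/265*e1 + 14/265*e2 realises the map — parallel part kept, (v - w)/2 negated, v carried to w.
Answer: 4/265*e1 + 14/265*e2


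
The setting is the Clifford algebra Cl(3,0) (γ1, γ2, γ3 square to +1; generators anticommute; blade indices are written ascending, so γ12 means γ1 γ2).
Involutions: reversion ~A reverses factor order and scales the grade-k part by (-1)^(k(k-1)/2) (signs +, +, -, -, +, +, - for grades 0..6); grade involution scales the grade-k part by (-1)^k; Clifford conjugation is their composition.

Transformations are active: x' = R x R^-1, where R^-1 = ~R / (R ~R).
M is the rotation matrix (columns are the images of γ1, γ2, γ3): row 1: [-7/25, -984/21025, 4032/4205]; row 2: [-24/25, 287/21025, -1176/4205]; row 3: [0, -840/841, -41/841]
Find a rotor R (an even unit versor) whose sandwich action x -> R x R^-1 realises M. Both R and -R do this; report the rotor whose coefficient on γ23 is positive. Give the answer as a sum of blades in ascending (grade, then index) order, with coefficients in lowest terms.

Method: write R = a + b12*γ12 + b13*γ13 + b23*γ23 with a^2 + b12^2 + b13^2 + b23^2 = 1 (so R^-1 = ~R). Expanding the columns R e_j ~R gives tr M = 4a^2 - 1 and, from the antisymmetric part, M21 - M12 = -4a*b12, M13 - M31 = 4a*b13, M32 - M23 = -4a*b23.
Here tr M = -265/841, so a^2 = (1 + tr M)/4 = 144/841 and a = ±12/29. Taking a = 12/29: M21 - M12 = -768/841, M13 - M31 = 4032/4205, M32 - M23 = -3024/4205, giving b12 = 16/29, b13 = 84/145, b23 = 63/145, i.e. R = 12/29 + 16/29*γ12 + 84/145*γ13 + 63/145*γ23.
Its γ23 coefficient is already positive.
Answer: 12/29 + 16/29*γ12 + 84/145*γ13 + 63/145*γ23. Uniqueness: Spin(3) -> SO(3) maps R and -R to the same rotation of trace -265/841; fixing the sign of the γ23 coefficient removes the ambiguity.


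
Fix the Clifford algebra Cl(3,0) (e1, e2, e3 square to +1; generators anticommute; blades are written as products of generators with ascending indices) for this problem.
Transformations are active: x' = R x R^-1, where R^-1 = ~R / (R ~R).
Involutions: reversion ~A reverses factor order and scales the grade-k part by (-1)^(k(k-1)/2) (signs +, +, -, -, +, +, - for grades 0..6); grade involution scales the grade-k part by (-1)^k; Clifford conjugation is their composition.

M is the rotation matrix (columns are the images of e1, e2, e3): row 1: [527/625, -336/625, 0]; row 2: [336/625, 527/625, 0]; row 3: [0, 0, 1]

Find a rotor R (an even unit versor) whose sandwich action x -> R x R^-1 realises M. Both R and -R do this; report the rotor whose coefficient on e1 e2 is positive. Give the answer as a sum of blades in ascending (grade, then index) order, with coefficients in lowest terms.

Method: write R = a + b12*e1 e2 + b13*e1 e3 + b23*e2 e3 with a^2 + b12^2 + b13^2 + b23^2 = 1 (so R^-1 = ~R). Expanding the columns R e_j ~R gives tr M = 4a^2 - 1 and, from the antisymmetric part, M21 - M12 = -4a*b12, M13 - M31 = 4a*b13, M32 - M23 = -4a*b23.
Here tr M = 1679/625, so a^2 = (1 + tr M)/4 = 576/625 and a = ±24/25. Taking a = 24/25: M21 - M12 = 672/625, M13 - M31 = 0, M32 - M23 = 0, giving b12 = -7/25, b13 = 0, b23 = 0, i.e. R = 24/25 - 7/25*e1 e2.
Its e1 e2 coefficient is negative, so report the other preimage -R.
Answer: -24/25 + 7/25*e1 e2. Sheet selection: the two-to-one cover makes ±R indistinguishable at the matrix level (trace 1679/625), so uniqueness comes from the required sign on e1 e2.


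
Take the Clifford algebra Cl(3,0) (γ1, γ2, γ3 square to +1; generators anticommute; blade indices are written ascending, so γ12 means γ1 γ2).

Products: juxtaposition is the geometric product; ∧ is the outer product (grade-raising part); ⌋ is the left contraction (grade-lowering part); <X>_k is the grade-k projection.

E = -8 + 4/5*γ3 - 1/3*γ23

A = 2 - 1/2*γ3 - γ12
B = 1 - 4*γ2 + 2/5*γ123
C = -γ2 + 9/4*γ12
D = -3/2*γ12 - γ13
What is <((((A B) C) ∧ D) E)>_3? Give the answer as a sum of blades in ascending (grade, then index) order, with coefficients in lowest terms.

step 1: 2 + 4*γ1 - 8*γ2 - 1/10*γ3 - 6/5*γ12 - 2*γ23 + 4/5*γ123
step 2: 107/10 + 96/5*γ1 + 7*γ2 - 19/5*γ3 + 1/2*γ12 + 53/10*γ13 - 1/10*γ23 - 9/40*γ123
step 3: -321/20*γ12 - 107/10*γ13 + 127/10*γ123
step 4: -649/150*γ1 + 20249/150*γ12 + 1819/20*γ13 - 2861/25*γ123
step 5: -2861/25*γ123
Answer: -2861/25*γ123


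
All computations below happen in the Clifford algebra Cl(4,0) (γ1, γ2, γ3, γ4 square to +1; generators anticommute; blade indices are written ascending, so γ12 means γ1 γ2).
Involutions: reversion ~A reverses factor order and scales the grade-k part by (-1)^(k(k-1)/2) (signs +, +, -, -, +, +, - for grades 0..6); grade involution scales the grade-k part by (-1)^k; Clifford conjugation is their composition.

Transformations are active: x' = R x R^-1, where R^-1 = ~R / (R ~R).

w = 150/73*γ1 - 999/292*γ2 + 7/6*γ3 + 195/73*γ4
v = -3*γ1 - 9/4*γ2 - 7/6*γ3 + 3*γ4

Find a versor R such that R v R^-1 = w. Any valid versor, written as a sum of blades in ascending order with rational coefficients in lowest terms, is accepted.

The midline construction: v and w both square to 3517/144, so reflecting in their sum -69/73*γ1 - 414/73*γ2 + 414/73*γ4 exchanges them.
Answer: -69/73*γ1 - 414/73*γ2 + 414/73*γ4


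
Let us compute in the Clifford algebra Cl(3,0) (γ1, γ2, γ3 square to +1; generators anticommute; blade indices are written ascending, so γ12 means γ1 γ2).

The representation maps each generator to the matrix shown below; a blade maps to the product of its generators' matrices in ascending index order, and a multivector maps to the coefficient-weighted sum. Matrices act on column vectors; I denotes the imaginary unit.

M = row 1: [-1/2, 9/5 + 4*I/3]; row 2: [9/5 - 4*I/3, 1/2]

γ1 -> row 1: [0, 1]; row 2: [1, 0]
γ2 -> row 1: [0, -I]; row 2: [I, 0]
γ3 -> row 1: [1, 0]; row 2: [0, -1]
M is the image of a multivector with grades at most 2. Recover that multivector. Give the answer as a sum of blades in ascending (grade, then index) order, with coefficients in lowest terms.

Method: 1, rho(γ1), rho(γ2), rho(γ3) form a trace-orthogonal basis of the 2x2 complex matrices (tr(X Y) = 2 if X = Y, else 0), so M = m0*1 + m1*rho(γ1) + m2*rho(γ2) + m3*rho(γ3) with m0 = tr(M)/2 = 0, m1 = tr(M rho(γ1))/2 = 9/5, m2 = tr(M rho(γ2))/2 = -4/3, m3 = tr(M rho(γ3))/2 = -1/2.
Multiplying table entries, the bivector images are rho(γ12) = I*rho(γ3), rho(γ13) = -I*rho(γ2), rho(γ23) = I*rho(γ1); with real blade coefficients the real parts of m0..m3 are the coefficients of 1, γ1, γ2, γ3 and the imaginary parts give the bivectors (γ23: Im m1, γ13: -Im m2, γ12: Im m3).
Answer: 9/5*γ1 - 4/3*γ2 - 1/2*γ3


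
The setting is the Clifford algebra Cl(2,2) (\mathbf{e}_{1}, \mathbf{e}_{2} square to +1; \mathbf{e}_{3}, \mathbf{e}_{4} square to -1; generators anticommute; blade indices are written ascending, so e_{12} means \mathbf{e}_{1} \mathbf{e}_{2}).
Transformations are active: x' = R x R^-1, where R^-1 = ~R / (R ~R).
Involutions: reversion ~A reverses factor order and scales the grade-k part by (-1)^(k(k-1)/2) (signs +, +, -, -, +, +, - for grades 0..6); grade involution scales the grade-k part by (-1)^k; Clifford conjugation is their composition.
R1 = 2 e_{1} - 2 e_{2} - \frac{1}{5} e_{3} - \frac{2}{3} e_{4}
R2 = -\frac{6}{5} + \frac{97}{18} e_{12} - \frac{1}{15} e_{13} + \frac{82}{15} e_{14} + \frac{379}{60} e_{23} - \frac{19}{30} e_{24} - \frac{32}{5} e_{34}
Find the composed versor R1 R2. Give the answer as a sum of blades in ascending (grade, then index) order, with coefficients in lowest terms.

Distribute over the terms of R1 (each basis-blade product reordered to ascending indices, repeated generators contracted through their squares):
(2 e_{1}) R2 = -\frac{12}{5} e_{1} + \frac{97}{9} e_{2} - \frac{2}{15} e_{3} + \frac{164}{15} e_{4} + \frac{379}{30} e_{123} - \frac{19}{15} e_{124} - \frac{64}{5} e_{134}
(-2 e_{2}) R2 = \frac{97}{9} e_{1} + \frac{12}{5} e_{2} - \frac{379}{30} e_{3} + \frac{19}{15} e_{4} - \frac{2}{15} e_{123} + \frac{164}{15} e_{124} + \frac{64}{5} e_{234}
(-\frac{1}{5} e_{3}) R2 = \frac{1}{75} e_{1} - \frac{379}{300} e_{2} + \frac{6}{25} e_{3} - \frac{32}{25} e_{4} - \frac{97}{90} e_{123} + \frac{82}{75} e_{134} - \frac{19}{150} e_{234}
(-\frac{2}{3} e_{4}) R2 = -\frac{164}{45} e_{1} + \frac{19}{45} e_{2} + \frac{64}{15} e_{3} + \frac{4}{5} e_{4} - \frac{97}{27} e_{124} + \frac{2}{45} e_{134} - \frac{379}{90} e_{234}
Summing the partial products and collecting blades:
Answer: \frac{356}{75} e_{1} + \frac{3701}{300} e_{2} - \frac{413}{50} e_{3} + \frac{293}{25} e_{4} + \frac{514}{45} e_{123} + \frac{164}{27} e_{124} - \frac{2624}{225} e_{134} + \frac{1904}{225} e_{234}


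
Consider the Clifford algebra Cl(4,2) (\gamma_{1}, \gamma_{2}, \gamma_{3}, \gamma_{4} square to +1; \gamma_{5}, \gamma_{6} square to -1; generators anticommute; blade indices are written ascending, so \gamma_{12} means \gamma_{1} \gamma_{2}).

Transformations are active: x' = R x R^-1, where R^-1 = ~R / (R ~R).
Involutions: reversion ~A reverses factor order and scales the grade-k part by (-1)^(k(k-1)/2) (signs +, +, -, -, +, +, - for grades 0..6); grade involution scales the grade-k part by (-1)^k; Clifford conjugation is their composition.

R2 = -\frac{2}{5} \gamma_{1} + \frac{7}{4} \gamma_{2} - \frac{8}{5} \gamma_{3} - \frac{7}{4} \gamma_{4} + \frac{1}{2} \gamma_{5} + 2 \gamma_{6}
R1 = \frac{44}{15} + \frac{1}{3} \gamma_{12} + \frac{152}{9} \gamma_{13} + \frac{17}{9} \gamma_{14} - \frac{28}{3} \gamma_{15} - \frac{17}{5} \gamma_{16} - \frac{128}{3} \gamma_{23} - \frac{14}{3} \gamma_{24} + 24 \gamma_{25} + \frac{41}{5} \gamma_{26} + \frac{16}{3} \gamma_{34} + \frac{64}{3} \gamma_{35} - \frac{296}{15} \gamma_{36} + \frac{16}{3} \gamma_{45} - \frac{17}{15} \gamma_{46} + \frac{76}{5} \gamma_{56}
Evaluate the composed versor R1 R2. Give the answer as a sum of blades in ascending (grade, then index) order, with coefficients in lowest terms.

Distribute over the terms of R2 (each basis-blade product reordered to ascending indices, repeated generators contracted through their squares):
R1 (-\frac{2}{5} \gamma_{1}) = -\frac{88}{75} \gamma_{1} + \frac{2}{15} \gamma_{2} + \frac{304}{45} \gamma_{3} + \frac{34}{45} \gamma_{4} - \frac{56}{15} \gamma_{5} - \frac{34}{25} \gamma_{6} + \frac{256}{15} \gamma_{123} + \frac{28}{15} \gamma_{124} - \frac{48}{5} \gamma_{125} - \frac{82}{25} \gamma_{126} - \frac{32}{15} \gamma_{134} - \frac{128}{15} \gamma_{135} + \frac{592}{75} \gamma_{136} - \frac{32}{15} \gamma_{145} + \frac{34}{75} \gamma_{146} - \frac{152}{25} \gamma_{156}
R1 (\frac{7}{4} \gamma_{2}) = \frac{7}{12} \gamma_{1} + \frac{77}{15} \gamma_{2} + \frac{224}{3} \gamma_{3} + \frac{49}{6} \gamma_{4} - 42 \gamma_{5} - \frac{287}{20} \gamma_{6} - \frac{266}{9} \gamma_{123} - \frac{119}{36} \gamma_{124} + \frac{49}{3} \gamma_{125} + \frac{119}{20} \gamma_{126} + \frac{28}{3} \gamma_{234} + \frac{112}{3} \gamma_{235} - \frac{518}{15} \gamma_{236} + \frac{28}{3} \gamma_{245} - \frac{119}{60} \gamma_{246} + \frac{133}{5} \gamma_{256}
R1 (-\frac{8}{5} \gamma_{3}) = -\frac{1216}{45} \gamma_{1} + \frac{1024}{15} \gamma_{2} - \frac{352}{75} \gamma_{3} + \frac{128}{15} \gamma_{4} + \frac{512}{15} \gamma_{5} - \frac{2368}{75} \gamma_{6} - \frac{8}{15} \gamma_{123} + \frac{136}{45} \gamma_{134} - \frac{224}{15} \gamma_{135} - \frac{136}{25} \gamma_{136} - \frac{112}{15} \gamma_{234} + \frac{192}{5} \gamma_{235} + \frac{328}{25} \gamma_{236} - \frac{128}{15} \gamma_{345} + \frac{136}{75} \gamma_{346} - \frac{608}{25} \gamma_{356}
R1 (-\frac{7}{4} \gamma_{4}) = -\frac{119}{36} \gamma_{1} + \frac{49}{6} \gamma_{2} - \frac{28}{3} \gamma_{3} - \frac{77}{15} \gamma_{4} + \frac{28}{3} \gamma_{5} - \frac{119}{60} \gamma_{6} - \frac{7}{12} \gamma_{124} - \frac{266}{9} \gamma_{134} - \frac{49}{3} \gamma_{145} - \frac{119}{20} \gamma_{146} + \frac{224}{3} \gamma_{234} + 42 \gamma_{245} + \frac{287}{20} \gamma_{246} + \frac{112}{3} \gamma_{345} - \frac{518}{15} \gamma_{346} - \frac{133}{5} \gamma_{456}
R1 (\frac{1}{2} \gamma_{5}) = \frac{14}{3} \gamma_{1} - 12 \gamma_{2} - \frac{32}{3} \gamma_{3} - \frac{8}{3} \gamma_{4} + \frac{22}{15} \gamma_{5} + \frac{38}{5} \gamma_{6} + \frac{1}{6} \gamma_{125} + \frac{76}{9} \gamma_{135} + \frac{17}{18} \gamma_{145} + \frac{17}{10} \gamma_{156} - \frac{64}{3} \gamma_{235} - \frac{7}{3} \gamma_{245} - \frac{41}{10} \gamma_{256} + \frac{8}{3} \gamma_{345} + \frac{148}{15} \gamma_{356} + \frac{17}{30} \gamma_{456}
R1 (2 \gamma_{6}) = \frac{34}{5} \gamma_{1} - \frac{82}{5} \gamma_{2} + \frac{592}{15} \gamma_{3} + \frac{34}{15} \gamma_{4} - \frac{152}{5} \gamma_{5} + \frac{88}{15} \gamma_{6} + \frac{2}{3} \gamma_{126} + \frac{304}{9} \gamma_{136} + \frac{34}{9} \gamma_{146} - \frac{56}{3} \gamma_{156} - \frac{256}{3} \gamma_{236} - \frac{28}{3} \gamma_{246} + 48 \gamma_{256} + \frac{32}{3} \gamma_{346} + \frac{128}{3} \gamma_{356} + \frac{32}{3} \gamma_{456}
Summing the partial products and collecting blades:
Answer: -\frac{8753}{450} \gamma_{1} + \frac{533}{10} \gamma_{2} + \frac{21644}{225} \gamma_{3} + \frac{1073}{90} \gamma_{4} - \frac{156}{5} \gamma_{5} - \frac{179}{5} \gamma_{6} - \frac{586}{45} \gamma_{123} - \frac{91}{45} \gamma_{124} + \frac{69}{10} \gamma_{125} + \frac{1001}{300} \gamma_{126} - \frac{86}{3} \gamma_{134} - \frac{676}{45} \gamma_{135} + \frac{8152}{225} \gamma_{136} - \frac{1577}{90} \gamma_{145} - \frac{1547}{900} \gamma_{146} - \frac{3457}{150} \gamma_{156} + \frac{1148}{15} \gamma_{234} + \frac{272}{5} \gamma_{235} - \frac{8006}{75} \gamma_{236} + 49 \gamma_{245} + \frac{91}{30} \gamma_{246} + \frac{141}{2} \gamma_{256} + \frac{472}{15} \gamma_{345} - \frac{1654}{75} \gamma_{346} + \frac{2116}{75} \gamma_{356} - \frac{461}{30} \gamma_{456}


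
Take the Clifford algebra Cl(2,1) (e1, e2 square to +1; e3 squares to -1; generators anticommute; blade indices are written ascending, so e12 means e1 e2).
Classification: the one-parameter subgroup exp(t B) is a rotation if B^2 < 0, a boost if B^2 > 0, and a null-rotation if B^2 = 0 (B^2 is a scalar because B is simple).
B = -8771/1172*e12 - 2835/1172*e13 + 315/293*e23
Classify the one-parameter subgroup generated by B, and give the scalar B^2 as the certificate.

B^2 term by term: the squares give (-8771/1172)^2*(e12)^2 + (-2835/1172)^2*(e13)^2 + (315/293)^2*(e23)^2 = 76930441/1373584*(-1) + 8037225/1373584*(+1) + 99225/85849*(+1) = -49 (each basis 2-blade squares to minus the product of its generators' squares); cross terms between blades sharing an index anticommute and cancel. So B^2 = -49.
Answer: rotation, certificate B^2 = -49. The invariant at work: B^2 = -49 is unchanged by conjugation, hence its sign classifies the subgroup whatever basis B is written in.


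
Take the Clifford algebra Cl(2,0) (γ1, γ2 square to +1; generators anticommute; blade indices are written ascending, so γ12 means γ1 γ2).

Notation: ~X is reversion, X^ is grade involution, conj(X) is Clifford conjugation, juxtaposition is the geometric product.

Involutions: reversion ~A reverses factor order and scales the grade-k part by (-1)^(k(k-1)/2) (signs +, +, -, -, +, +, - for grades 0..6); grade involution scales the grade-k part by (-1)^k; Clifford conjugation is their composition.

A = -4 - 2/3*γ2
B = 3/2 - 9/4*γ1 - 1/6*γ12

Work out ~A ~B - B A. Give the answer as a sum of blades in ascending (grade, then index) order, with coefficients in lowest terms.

first term: -6 + 82/9*γ1 - γ2 - 13/6*γ12
second term: -6 + 82/9*γ1 - γ2 + 13/6*γ12
Answer: -13/3*γ12


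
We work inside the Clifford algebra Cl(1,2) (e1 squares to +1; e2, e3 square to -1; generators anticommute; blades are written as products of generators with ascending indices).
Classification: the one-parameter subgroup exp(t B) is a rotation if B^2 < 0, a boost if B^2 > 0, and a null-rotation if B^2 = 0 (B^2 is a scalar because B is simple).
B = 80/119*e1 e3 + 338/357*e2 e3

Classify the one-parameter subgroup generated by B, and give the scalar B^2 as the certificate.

B^2 term by term: the squares give (80/119)^2*(e1 e3)^2 + (338/357)^2*(e2 e3)^2 = 6400/14161*(+1) + 114244/127449*(-1) = -4/9 (each basis 2-blade squares to minus the product of its generators' squares); cross terms between blades sharing an index anticommute and cancel. So B^2 = -4/9.
Answer: rotation, certificate B^2 = -4/9. The class reads off the invariant scalar -4/9 directly.


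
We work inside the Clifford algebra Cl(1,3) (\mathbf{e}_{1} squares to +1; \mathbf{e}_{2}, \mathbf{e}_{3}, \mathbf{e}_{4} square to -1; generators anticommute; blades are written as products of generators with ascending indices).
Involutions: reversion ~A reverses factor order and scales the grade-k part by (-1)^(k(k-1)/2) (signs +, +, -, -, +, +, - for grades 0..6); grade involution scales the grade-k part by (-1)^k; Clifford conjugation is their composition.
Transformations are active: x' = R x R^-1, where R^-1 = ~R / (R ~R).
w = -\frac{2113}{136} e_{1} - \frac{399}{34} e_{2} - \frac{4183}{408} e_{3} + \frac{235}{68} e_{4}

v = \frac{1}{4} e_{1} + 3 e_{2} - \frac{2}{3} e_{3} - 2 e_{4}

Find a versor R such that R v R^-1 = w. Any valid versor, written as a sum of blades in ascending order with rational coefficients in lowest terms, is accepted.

Take R = v + w = -\frac{2079}{136} e_{1} - \frac{297}{34} e_{2} - \frac{1485}{136} e_{3} + \frac{99}{68} e_{4}. Because q(v) = q(w) = -\frac{1927}{144}, conjugation by R sends v exactly to w.
Answer: -\frac{2079}{136} e_{1} - \frac{297}{34} e_{2} - \frac{1485}{136} e_{3} + \frac{99}{68} e_{4}
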